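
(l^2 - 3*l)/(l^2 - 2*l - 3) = l/(l + 1)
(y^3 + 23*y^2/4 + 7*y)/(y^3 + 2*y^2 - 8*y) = (y + 7/4)/(y - 2)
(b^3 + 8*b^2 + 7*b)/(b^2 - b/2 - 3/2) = 2*b*(b + 7)/(2*b - 3)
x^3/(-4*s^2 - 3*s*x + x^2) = x^3/(-4*s^2 - 3*s*x + x^2)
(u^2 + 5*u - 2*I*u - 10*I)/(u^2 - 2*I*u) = (u + 5)/u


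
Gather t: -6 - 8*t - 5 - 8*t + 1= -16*t - 10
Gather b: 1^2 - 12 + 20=9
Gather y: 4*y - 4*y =0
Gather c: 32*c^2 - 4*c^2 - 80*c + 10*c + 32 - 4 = 28*c^2 - 70*c + 28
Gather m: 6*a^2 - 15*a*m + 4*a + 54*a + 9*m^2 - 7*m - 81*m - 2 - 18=6*a^2 + 58*a + 9*m^2 + m*(-15*a - 88) - 20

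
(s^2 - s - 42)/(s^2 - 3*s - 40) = (-s^2 + s + 42)/(-s^2 + 3*s + 40)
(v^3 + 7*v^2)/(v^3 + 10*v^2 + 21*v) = v/(v + 3)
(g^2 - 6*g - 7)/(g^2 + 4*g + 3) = (g - 7)/(g + 3)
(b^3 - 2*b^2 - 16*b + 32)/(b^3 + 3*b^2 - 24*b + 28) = (b^2 - 16)/(b^2 + 5*b - 14)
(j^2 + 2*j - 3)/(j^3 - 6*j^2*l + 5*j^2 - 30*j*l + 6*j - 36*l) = (j - 1)/(j^2 - 6*j*l + 2*j - 12*l)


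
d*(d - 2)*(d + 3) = d^3 + d^2 - 6*d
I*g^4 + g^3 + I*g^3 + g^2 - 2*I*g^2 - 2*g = g*(g - 1)*(g + 2)*(I*g + 1)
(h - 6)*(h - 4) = h^2 - 10*h + 24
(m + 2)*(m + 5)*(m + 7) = m^3 + 14*m^2 + 59*m + 70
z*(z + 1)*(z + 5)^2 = z^4 + 11*z^3 + 35*z^2 + 25*z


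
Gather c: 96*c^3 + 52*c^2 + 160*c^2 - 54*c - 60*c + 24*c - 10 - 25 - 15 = 96*c^3 + 212*c^2 - 90*c - 50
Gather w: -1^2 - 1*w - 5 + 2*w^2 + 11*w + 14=2*w^2 + 10*w + 8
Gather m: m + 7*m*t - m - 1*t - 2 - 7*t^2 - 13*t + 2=7*m*t - 7*t^2 - 14*t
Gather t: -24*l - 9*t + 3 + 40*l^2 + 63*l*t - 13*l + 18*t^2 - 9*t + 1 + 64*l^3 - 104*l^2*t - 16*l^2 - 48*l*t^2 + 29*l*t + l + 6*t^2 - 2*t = 64*l^3 + 24*l^2 - 36*l + t^2*(24 - 48*l) + t*(-104*l^2 + 92*l - 20) + 4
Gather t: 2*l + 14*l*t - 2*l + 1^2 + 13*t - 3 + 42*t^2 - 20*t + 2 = 42*t^2 + t*(14*l - 7)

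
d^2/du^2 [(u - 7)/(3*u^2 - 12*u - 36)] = 2*((11 - 3*u)*(-u^2 + 4*u + 12) - 4*(u - 7)*(u - 2)^2)/(3*(-u^2 + 4*u + 12)^3)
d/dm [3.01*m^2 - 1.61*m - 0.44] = 6.02*m - 1.61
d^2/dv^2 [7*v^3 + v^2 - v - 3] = 42*v + 2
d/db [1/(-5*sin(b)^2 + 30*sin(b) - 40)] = 2*(sin(b) - 3)*cos(b)/(5*(sin(b)^2 - 6*sin(b) + 8)^2)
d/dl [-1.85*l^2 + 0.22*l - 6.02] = 0.22 - 3.7*l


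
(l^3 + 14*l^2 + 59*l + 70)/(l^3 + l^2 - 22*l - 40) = (l^2 + 12*l + 35)/(l^2 - l - 20)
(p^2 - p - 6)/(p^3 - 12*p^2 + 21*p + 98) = (p - 3)/(p^2 - 14*p + 49)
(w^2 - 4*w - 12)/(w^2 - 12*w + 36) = (w + 2)/(w - 6)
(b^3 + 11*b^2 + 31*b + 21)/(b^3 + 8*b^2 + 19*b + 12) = (b + 7)/(b + 4)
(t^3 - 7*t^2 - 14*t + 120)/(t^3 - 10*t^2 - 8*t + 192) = (t - 5)/(t - 8)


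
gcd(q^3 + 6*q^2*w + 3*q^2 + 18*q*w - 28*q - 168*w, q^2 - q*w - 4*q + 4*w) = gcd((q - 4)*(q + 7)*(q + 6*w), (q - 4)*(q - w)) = q - 4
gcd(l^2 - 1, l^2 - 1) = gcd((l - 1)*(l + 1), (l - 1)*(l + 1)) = l^2 - 1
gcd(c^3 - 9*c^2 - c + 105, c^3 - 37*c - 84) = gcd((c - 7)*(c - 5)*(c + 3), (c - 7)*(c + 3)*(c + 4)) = c^2 - 4*c - 21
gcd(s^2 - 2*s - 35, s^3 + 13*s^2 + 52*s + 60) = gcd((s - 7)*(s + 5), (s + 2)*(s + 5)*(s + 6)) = s + 5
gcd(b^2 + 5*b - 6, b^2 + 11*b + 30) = b + 6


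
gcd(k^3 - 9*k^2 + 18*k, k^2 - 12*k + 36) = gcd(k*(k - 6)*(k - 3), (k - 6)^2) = k - 6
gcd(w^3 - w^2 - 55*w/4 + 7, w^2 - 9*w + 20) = w - 4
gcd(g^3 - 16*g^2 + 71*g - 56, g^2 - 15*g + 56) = g^2 - 15*g + 56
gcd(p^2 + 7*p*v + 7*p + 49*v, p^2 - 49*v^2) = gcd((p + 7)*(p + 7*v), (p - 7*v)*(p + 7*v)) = p + 7*v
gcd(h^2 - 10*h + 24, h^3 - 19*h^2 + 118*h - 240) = h - 6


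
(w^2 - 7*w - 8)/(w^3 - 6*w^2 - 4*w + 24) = (w^2 - 7*w - 8)/(w^3 - 6*w^2 - 4*w + 24)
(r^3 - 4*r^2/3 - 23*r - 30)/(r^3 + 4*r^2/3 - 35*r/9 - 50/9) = 3*(r^2 - 3*r - 18)/(3*r^2 - r - 10)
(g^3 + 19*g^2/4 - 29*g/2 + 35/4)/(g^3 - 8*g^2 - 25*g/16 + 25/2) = 4*(g^2 + 6*g - 7)/(4*g^2 - 27*g - 40)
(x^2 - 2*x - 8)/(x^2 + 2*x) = (x - 4)/x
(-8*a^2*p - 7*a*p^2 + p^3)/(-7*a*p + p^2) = (8*a^2 + 7*a*p - p^2)/(7*a - p)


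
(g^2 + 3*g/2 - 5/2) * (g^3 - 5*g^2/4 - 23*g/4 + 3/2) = g^5 + g^4/4 - 81*g^3/8 - 4*g^2 + 133*g/8 - 15/4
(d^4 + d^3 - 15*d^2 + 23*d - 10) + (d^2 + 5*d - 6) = d^4 + d^3 - 14*d^2 + 28*d - 16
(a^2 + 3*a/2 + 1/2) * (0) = 0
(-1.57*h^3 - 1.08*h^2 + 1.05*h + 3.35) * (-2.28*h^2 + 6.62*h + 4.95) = 3.5796*h^5 - 7.931*h^4 - 17.3151*h^3 - 6.033*h^2 + 27.3745*h + 16.5825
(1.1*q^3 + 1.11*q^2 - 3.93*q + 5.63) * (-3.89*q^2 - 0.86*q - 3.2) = -4.279*q^5 - 5.2639*q^4 + 10.8131*q^3 - 22.0729*q^2 + 7.7342*q - 18.016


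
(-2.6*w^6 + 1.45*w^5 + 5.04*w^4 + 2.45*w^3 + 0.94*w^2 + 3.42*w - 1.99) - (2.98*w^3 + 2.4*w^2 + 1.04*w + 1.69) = -2.6*w^6 + 1.45*w^5 + 5.04*w^4 - 0.53*w^3 - 1.46*w^2 + 2.38*w - 3.68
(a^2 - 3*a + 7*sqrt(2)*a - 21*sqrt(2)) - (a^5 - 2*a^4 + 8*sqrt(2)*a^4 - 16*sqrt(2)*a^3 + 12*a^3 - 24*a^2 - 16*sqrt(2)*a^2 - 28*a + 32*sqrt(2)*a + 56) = -a^5 - 8*sqrt(2)*a^4 + 2*a^4 - 12*a^3 + 16*sqrt(2)*a^3 + 16*sqrt(2)*a^2 + 25*a^2 - 25*sqrt(2)*a + 25*a - 56 - 21*sqrt(2)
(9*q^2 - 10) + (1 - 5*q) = 9*q^2 - 5*q - 9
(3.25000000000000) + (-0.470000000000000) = 2.78000000000000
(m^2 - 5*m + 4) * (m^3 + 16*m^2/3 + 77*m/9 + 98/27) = m^5 + m^4/3 - 127*m^3/9 - 481*m^2/27 + 434*m/27 + 392/27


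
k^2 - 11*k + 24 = (k - 8)*(k - 3)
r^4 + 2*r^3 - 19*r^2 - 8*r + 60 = (r - 3)*(r - 2)*(r + 2)*(r + 5)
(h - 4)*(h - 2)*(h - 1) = h^3 - 7*h^2 + 14*h - 8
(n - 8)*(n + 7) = n^2 - n - 56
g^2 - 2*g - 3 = (g - 3)*(g + 1)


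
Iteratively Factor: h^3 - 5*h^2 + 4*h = (h - 1)*(h^2 - 4*h) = (h - 4)*(h - 1)*(h)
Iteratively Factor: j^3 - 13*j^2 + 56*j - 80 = (j - 4)*(j^2 - 9*j + 20) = (j - 5)*(j - 4)*(j - 4)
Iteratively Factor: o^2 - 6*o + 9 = (o - 3)*(o - 3)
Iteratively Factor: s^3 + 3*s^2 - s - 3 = (s - 1)*(s^2 + 4*s + 3) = (s - 1)*(s + 3)*(s + 1)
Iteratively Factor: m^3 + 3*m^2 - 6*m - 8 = (m - 2)*(m^2 + 5*m + 4) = (m - 2)*(m + 1)*(m + 4)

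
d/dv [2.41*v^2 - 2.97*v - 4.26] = 4.82*v - 2.97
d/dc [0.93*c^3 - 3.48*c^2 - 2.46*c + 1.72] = 2.79*c^2 - 6.96*c - 2.46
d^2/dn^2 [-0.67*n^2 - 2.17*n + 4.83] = -1.34000000000000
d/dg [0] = 0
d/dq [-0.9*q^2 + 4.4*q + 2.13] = 4.4 - 1.8*q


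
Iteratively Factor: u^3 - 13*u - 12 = (u + 1)*(u^2 - u - 12) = (u - 4)*(u + 1)*(u + 3)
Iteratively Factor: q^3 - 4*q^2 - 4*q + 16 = (q - 4)*(q^2 - 4) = (q - 4)*(q + 2)*(q - 2)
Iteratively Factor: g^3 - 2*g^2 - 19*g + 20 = (g + 4)*(g^2 - 6*g + 5) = (g - 1)*(g + 4)*(g - 5)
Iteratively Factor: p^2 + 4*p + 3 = (p + 3)*(p + 1)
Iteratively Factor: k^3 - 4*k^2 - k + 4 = (k + 1)*(k^2 - 5*k + 4) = (k - 1)*(k + 1)*(k - 4)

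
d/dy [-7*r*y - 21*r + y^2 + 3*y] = -7*r + 2*y + 3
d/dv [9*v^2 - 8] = 18*v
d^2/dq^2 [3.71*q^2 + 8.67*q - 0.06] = 7.42000000000000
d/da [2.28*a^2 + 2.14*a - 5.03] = 4.56*a + 2.14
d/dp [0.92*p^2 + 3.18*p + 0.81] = 1.84*p + 3.18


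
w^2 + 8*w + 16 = (w + 4)^2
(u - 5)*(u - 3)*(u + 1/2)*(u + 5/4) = u^4 - 25*u^3/4 + 13*u^2/8 + 85*u/4 + 75/8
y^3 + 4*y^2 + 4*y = y*(y + 2)^2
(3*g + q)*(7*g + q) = 21*g^2 + 10*g*q + q^2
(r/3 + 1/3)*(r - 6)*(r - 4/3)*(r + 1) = r^4/3 - 16*r^3/9 - 17*r^2/9 + 26*r/9 + 8/3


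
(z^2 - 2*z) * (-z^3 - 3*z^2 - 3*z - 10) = -z^5 - z^4 + 3*z^3 - 4*z^2 + 20*z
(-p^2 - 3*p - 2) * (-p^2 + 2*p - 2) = p^4 + p^3 - 2*p^2 + 2*p + 4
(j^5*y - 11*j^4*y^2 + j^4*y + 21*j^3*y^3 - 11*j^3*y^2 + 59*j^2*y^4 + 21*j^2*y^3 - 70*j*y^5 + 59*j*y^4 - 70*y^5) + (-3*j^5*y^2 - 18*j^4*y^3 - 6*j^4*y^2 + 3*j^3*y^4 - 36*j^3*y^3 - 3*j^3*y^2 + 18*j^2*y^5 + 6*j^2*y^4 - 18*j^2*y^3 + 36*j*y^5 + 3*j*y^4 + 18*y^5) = -3*j^5*y^2 + j^5*y - 18*j^4*y^3 - 17*j^4*y^2 + j^4*y + 3*j^3*y^4 - 15*j^3*y^3 - 14*j^3*y^2 + 18*j^2*y^5 + 65*j^2*y^4 + 3*j^2*y^3 - 34*j*y^5 + 62*j*y^4 - 52*y^5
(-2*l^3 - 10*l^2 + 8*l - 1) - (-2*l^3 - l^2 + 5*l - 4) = -9*l^2 + 3*l + 3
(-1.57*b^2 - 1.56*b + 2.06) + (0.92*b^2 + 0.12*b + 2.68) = -0.65*b^2 - 1.44*b + 4.74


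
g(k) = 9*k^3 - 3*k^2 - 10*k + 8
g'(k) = 27*k^2 - 6*k - 10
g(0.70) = 2.62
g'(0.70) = -0.97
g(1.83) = 34.81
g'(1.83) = 69.44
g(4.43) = 687.27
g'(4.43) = 493.29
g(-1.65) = -24.10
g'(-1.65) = 73.41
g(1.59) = 20.69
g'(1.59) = 48.72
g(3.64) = 365.91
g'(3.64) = 325.90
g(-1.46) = -11.80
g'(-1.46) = 56.31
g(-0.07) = 8.68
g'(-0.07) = -9.45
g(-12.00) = -15856.00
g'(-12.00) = 3950.00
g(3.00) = 194.00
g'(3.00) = 215.00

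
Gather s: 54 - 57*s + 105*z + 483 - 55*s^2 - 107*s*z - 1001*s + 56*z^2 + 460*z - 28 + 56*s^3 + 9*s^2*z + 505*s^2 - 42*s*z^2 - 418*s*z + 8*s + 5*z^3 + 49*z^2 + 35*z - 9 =56*s^3 + s^2*(9*z + 450) + s*(-42*z^2 - 525*z - 1050) + 5*z^3 + 105*z^2 + 600*z + 500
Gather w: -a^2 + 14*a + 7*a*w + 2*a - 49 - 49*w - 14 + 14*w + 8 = -a^2 + 16*a + w*(7*a - 35) - 55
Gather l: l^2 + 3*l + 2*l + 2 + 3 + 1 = l^2 + 5*l + 6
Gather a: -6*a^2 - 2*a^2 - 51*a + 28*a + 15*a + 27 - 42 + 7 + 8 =-8*a^2 - 8*a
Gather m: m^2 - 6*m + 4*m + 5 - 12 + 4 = m^2 - 2*m - 3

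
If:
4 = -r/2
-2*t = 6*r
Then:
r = -8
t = 24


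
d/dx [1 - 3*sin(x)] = -3*cos(x)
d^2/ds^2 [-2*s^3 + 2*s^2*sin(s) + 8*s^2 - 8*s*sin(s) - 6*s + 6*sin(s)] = -2*s^2*sin(s) + 8*sqrt(2)*s*sin(s + pi/4) - 12*s - 2*sin(s) - 16*cos(s) + 16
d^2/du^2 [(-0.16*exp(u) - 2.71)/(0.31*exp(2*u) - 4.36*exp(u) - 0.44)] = (-0.015376*exp(4*u) - 1.25798*exp(3*u) + 10.857564*exp(2*u) - 52.687648*exp(u) + 5.167888)*exp(u)/(0.029791*exp(6*u) - 1.256988*exp(5*u) + 17.552076*exp(4*u) - 79.313632*exp(3*u) - 24.912624*exp(2*u) - 2.532288*exp(u) - 0.085184)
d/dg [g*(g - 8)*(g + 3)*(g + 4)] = 4*g^3 - 3*g^2 - 88*g - 96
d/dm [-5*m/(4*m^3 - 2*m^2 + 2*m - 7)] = 5*(8*m^3 - 2*m^2 + 7)/(16*m^6 - 16*m^5 + 20*m^4 - 64*m^3 + 32*m^2 - 28*m + 49)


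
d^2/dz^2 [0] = 0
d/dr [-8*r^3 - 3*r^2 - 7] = 6*r*(-4*r - 1)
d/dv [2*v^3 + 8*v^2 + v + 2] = 6*v^2 + 16*v + 1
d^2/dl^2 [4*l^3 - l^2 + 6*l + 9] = 24*l - 2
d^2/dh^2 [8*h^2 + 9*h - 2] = 16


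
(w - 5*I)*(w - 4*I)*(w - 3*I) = w^3 - 12*I*w^2 - 47*w + 60*I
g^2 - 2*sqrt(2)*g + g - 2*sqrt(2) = (g + 1)*(g - 2*sqrt(2))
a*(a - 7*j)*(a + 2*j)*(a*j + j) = a^4*j - 5*a^3*j^2 + a^3*j - 14*a^2*j^3 - 5*a^2*j^2 - 14*a*j^3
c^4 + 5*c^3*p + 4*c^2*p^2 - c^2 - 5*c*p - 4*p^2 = (c - 1)*(c + 1)*(c + p)*(c + 4*p)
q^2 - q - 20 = (q - 5)*(q + 4)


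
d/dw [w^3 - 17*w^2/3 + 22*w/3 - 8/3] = 3*w^2 - 34*w/3 + 22/3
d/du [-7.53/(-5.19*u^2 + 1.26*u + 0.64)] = (9.4878 - 78.1614*u)/(-5.19*u^2 + 1.26*u + 0.64)^2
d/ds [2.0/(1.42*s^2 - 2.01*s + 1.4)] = (4.02 - 5.68*s)/(1.42*s^2 - 2.01*s + 1.4)^2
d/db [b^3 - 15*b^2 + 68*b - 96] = 3*b^2 - 30*b + 68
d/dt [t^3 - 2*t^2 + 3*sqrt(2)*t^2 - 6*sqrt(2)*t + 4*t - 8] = 3*t^2 - 4*t + 6*sqrt(2)*t - 6*sqrt(2) + 4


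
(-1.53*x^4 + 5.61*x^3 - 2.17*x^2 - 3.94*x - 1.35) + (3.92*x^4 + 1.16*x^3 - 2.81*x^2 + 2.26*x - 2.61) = 2.39*x^4 + 6.77*x^3 - 4.98*x^2 - 1.68*x - 3.96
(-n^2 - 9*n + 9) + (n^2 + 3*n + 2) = 11 - 6*n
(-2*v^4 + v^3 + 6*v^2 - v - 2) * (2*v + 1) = -4*v^5 + 13*v^3 + 4*v^2 - 5*v - 2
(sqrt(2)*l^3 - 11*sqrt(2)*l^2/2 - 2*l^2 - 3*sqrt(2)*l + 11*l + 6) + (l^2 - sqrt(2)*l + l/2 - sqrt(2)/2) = sqrt(2)*l^3 - 11*sqrt(2)*l^2/2 - l^2 - 4*sqrt(2)*l + 23*l/2 - sqrt(2)/2 + 6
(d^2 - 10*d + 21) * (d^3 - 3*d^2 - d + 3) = d^5 - 13*d^4 + 50*d^3 - 50*d^2 - 51*d + 63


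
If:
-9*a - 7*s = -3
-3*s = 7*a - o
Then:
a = 1/3 - 7*s/9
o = 7/3 - 22*s/9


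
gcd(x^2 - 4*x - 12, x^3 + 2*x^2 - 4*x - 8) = x + 2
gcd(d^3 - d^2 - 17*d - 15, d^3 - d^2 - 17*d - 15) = d^3 - d^2 - 17*d - 15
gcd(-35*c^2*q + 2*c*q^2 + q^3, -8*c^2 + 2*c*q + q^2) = 1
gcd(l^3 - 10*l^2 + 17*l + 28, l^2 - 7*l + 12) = l - 4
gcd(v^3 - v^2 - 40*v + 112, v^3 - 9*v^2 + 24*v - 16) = v^2 - 8*v + 16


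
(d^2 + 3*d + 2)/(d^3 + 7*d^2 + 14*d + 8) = 1/(d + 4)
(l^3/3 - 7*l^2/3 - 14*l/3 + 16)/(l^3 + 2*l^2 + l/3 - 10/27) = 9*(l^3 - 7*l^2 - 14*l + 48)/(27*l^3 + 54*l^2 + 9*l - 10)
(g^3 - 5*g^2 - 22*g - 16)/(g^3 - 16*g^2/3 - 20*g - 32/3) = 3*(g + 1)/(3*g + 2)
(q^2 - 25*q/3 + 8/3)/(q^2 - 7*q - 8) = (q - 1/3)/(q + 1)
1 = 1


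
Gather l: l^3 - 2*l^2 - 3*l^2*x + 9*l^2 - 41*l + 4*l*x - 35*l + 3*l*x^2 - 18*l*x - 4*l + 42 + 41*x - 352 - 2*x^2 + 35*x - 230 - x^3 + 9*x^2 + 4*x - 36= l^3 + l^2*(7 - 3*x) + l*(3*x^2 - 14*x - 80) - x^3 + 7*x^2 + 80*x - 576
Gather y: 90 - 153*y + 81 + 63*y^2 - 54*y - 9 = 63*y^2 - 207*y + 162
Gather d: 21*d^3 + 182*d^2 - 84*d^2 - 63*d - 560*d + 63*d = 21*d^3 + 98*d^2 - 560*d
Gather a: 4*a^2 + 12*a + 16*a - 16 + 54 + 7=4*a^2 + 28*a + 45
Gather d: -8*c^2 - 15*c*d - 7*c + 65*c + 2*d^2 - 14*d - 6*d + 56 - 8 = -8*c^2 + 58*c + 2*d^2 + d*(-15*c - 20) + 48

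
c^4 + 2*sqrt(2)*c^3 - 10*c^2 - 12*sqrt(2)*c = c*(c - 2*sqrt(2))*(c + sqrt(2))*(c + 3*sqrt(2))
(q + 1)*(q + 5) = q^2 + 6*q + 5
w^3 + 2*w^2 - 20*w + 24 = (w - 2)^2*(w + 6)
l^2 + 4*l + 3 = (l + 1)*(l + 3)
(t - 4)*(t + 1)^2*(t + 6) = t^4 + 4*t^3 - 19*t^2 - 46*t - 24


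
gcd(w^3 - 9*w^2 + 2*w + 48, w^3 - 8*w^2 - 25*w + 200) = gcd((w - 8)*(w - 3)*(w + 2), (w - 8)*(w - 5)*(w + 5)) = w - 8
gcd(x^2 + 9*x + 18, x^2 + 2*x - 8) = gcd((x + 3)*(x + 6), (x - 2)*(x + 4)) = 1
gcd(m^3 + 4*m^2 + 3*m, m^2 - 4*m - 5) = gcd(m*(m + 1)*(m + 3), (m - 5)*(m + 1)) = m + 1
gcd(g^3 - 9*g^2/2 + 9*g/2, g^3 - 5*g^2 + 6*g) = g^2 - 3*g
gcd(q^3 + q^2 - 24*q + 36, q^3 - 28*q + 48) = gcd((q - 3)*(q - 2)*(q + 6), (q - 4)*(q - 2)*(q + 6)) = q^2 + 4*q - 12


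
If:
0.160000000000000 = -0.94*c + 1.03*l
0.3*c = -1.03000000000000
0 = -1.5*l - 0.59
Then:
No Solution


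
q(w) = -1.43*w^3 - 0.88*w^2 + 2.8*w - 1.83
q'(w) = -4.29*w^2 - 1.76*w + 2.8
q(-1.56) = -2.91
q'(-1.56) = -4.89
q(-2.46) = 7.24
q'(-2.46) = -18.83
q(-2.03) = 0.82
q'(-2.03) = -11.31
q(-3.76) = 51.22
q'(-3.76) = -51.23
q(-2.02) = 0.71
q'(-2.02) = -11.15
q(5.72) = -282.23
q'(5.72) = -147.63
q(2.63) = -26.57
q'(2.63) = -31.50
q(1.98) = -10.84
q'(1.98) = -17.50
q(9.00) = -1090.38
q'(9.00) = -360.53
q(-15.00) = 4584.42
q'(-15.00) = -936.05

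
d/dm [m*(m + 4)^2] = (m + 4)*(3*m + 4)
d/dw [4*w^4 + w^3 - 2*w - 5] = 16*w^3 + 3*w^2 - 2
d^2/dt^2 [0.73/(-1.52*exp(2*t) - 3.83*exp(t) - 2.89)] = (-0.73*(3.04*exp(t) + 3.83)*(6.08*exp(t) + 7.66)*exp(t) + (4.4384*exp(t) + 2.7959)*(1.52*exp(2*t) + 3.83*exp(t) + 2.89))*exp(t)/(1.52*exp(2*t) + 3.83*exp(t) + 2.89)^3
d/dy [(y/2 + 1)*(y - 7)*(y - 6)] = 3*y^2/2 - 11*y + 8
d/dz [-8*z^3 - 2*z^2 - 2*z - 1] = -24*z^2 - 4*z - 2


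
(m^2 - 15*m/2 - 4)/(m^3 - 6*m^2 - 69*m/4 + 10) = 2*(2*m + 1)/(4*m^2 + 8*m - 5)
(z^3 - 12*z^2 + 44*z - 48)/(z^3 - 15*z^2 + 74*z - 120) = (z - 2)/(z - 5)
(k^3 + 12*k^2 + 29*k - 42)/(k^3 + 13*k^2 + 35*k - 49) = (k + 6)/(k + 7)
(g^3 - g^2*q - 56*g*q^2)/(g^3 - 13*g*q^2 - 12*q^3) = g*(-g^2 + g*q + 56*q^2)/(-g^3 + 13*g*q^2 + 12*q^3)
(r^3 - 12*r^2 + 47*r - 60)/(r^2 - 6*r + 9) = (r^2 - 9*r + 20)/(r - 3)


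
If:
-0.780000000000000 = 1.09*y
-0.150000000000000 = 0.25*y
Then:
No Solution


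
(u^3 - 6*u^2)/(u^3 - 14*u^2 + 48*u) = u/(u - 8)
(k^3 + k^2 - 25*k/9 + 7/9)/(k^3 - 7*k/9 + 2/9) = (3*k^2 + 4*k - 7)/(3*k^2 + k - 2)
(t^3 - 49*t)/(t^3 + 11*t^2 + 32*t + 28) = t*(t - 7)/(t^2 + 4*t + 4)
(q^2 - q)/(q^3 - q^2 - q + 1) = q/(q^2 - 1)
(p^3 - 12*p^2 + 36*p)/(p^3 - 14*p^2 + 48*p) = (p - 6)/(p - 8)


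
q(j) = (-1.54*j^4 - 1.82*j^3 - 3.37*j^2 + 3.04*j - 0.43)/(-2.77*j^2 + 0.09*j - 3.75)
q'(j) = (5.54*j - 0.09)*(-1.54*j^4 - 1.82*j^3 - 3.37*j^2 + 3.04*j - 0.43)/(-2.77*j^2 + 0.09*j - 3.75)^2 + (-6.16*j^3 - 5.46*j^2 - 6.74*j + 3.04)/(-2.77*j^2 + 0.09*j - 3.75) = (8.5316*j^5 + 4.6256*j^4 + 22.7724*j^3 + 28.5925*j^2 + 22.8928*j - 11.3613)/(7.6729*j^4 - 0.4986*j^3 + 20.7831*j^2 - 0.675*j + 14.0625)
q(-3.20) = 4.52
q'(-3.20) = -2.78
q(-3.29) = 4.78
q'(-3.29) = -2.88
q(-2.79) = 3.48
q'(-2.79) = -2.31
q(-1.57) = 1.48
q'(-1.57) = -1.03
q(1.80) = 2.60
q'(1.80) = 2.95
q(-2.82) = 3.55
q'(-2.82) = -2.34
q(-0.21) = 0.31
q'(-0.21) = -1.00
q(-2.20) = 2.31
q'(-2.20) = -1.65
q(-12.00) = 72.60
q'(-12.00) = -12.66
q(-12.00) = 72.60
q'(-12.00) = -12.66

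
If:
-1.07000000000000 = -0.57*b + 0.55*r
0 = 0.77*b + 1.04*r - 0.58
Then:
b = 1.41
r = -0.49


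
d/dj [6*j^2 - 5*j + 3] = 12*j - 5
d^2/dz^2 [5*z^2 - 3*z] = 10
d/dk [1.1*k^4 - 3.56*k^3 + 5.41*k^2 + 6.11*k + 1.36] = 4.4*k^3 - 10.68*k^2 + 10.82*k + 6.11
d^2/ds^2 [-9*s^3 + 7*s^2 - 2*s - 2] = 14 - 54*s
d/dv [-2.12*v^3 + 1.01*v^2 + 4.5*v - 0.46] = -6.36*v^2 + 2.02*v + 4.5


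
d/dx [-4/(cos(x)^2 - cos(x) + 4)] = 4*(1 - 2*cos(x))*sin(x)/(sin(x)^2 + cos(x) - 5)^2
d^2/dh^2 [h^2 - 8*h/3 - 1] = 2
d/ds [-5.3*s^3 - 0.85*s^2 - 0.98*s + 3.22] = -15.9*s^2 - 1.7*s - 0.98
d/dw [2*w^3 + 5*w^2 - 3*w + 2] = 6*w^2 + 10*w - 3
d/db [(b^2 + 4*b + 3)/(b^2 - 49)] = 4*(-b^2 - 26*b - 49)/(b^4 - 98*b^2 + 2401)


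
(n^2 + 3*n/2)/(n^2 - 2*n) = (n + 3/2)/(n - 2)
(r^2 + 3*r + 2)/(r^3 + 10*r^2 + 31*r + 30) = (r + 1)/(r^2 + 8*r + 15)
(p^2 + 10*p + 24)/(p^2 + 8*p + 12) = (p + 4)/(p + 2)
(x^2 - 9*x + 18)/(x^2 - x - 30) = (x - 3)/(x + 5)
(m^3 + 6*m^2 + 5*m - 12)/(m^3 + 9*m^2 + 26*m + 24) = (m - 1)/(m + 2)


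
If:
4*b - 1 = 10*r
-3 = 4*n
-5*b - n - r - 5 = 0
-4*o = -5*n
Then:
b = -83/108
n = -3/4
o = -15/16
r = -11/27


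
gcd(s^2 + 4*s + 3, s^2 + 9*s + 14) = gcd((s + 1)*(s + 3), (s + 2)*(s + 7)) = 1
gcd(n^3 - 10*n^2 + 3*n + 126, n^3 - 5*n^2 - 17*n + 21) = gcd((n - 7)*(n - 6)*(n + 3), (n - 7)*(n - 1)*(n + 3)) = n^2 - 4*n - 21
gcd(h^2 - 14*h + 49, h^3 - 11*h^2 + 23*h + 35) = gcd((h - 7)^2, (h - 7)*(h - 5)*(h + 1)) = h - 7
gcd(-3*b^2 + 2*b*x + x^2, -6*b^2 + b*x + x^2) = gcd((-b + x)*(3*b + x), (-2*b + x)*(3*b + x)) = 3*b + x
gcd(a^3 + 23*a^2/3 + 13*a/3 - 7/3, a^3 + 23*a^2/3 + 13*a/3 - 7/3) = a^3 + 23*a^2/3 + 13*a/3 - 7/3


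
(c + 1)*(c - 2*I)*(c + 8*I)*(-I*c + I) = -I*c^4 + 6*c^3 - 15*I*c^2 - 6*c + 16*I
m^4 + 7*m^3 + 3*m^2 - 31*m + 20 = (m - 1)^2*(m + 4)*(m + 5)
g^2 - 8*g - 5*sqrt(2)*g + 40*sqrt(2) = (g - 8)*(g - 5*sqrt(2))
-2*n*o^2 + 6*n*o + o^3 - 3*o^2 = o*(-2*n + o)*(o - 3)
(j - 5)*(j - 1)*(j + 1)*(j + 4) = j^4 - j^3 - 21*j^2 + j + 20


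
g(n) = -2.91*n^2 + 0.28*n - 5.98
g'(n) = 0.28 - 5.82*n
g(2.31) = -20.86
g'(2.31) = -13.16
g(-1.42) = -12.25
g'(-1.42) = 8.54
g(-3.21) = -36.86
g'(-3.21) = 18.96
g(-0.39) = -6.53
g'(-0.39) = 2.55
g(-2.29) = -21.88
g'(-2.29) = 13.61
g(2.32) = -20.99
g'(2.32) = -13.22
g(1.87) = -15.63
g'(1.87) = -10.60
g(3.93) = -49.82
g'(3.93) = -22.59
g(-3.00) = -33.01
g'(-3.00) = 17.74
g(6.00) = -109.06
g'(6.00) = -34.64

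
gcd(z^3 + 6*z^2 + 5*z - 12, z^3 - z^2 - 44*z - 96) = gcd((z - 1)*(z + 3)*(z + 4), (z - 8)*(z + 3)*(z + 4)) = z^2 + 7*z + 12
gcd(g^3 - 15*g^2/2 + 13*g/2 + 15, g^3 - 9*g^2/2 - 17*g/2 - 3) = g^2 - 5*g - 6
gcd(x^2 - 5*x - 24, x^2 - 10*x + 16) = x - 8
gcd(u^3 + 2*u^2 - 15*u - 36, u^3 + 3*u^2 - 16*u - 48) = u^2 - u - 12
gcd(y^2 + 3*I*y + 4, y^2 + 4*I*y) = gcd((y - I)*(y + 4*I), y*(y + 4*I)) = y + 4*I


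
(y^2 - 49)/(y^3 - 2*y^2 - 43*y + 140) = (y - 7)/(y^2 - 9*y + 20)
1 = 1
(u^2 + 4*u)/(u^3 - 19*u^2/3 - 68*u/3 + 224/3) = 3*u/(3*u^2 - 31*u + 56)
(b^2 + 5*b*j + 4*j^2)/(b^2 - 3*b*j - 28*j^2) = (b + j)/(b - 7*j)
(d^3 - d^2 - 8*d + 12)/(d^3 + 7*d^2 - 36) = (d - 2)/(d + 6)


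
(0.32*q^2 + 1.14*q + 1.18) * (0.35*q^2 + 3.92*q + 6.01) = 0.112*q^4 + 1.6534*q^3 + 6.805*q^2 + 11.477*q + 7.0918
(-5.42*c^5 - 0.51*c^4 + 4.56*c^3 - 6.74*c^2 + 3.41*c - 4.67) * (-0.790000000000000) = 4.2818*c^5 + 0.4029*c^4 - 3.6024*c^3 + 5.3246*c^2 - 2.6939*c + 3.6893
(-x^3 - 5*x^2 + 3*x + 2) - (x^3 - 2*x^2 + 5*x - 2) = -2*x^3 - 3*x^2 - 2*x + 4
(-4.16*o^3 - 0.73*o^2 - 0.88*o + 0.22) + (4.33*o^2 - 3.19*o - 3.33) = -4.16*o^3 + 3.6*o^2 - 4.07*o - 3.11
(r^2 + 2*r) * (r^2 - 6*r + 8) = r^4 - 4*r^3 - 4*r^2 + 16*r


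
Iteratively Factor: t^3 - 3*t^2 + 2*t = (t - 2)*(t^2 - t) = (t - 2)*(t - 1)*(t)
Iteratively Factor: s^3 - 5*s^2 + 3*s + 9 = (s + 1)*(s^2 - 6*s + 9) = (s - 3)*(s + 1)*(s - 3)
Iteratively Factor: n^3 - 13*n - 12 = (n + 3)*(n^2 - 3*n - 4) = (n - 4)*(n + 3)*(n + 1)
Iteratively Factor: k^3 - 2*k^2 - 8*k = (k)*(k^2 - 2*k - 8) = k*(k + 2)*(k - 4)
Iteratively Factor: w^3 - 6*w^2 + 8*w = (w - 2)*(w^2 - 4*w) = w*(w - 2)*(w - 4)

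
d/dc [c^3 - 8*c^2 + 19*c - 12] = 3*c^2 - 16*c + 19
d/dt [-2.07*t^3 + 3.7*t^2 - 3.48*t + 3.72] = -6.21*t^2 + 7.4*t - 3.48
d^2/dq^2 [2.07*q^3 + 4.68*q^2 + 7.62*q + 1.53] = 12.42*q + 9.36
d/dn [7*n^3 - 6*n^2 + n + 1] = 21*n^2 - 12*n + 1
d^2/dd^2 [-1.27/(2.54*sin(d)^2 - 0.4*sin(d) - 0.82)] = (-32.774128*sin(d)^4 + 3.87096*sin(d)^3 + 38.377368*sin(d)^2 - 7.32536*sin(d) + 5.696712)/(-2.54*sin(d)^2 + 0.4*sin(d) + 0.82)^3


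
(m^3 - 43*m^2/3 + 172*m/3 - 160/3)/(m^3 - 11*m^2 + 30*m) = (3*m^2 - 28*m + 32)/(3*m*(m - 6))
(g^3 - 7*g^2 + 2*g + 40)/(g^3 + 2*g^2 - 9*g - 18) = (g^2 - 9*g + 20)/(g^2 - 9)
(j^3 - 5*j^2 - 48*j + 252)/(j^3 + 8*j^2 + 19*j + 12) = (j^3 - 5*j^2 - 48*j + 252)/(j^3 + 8*j^2 + 19*j + 12)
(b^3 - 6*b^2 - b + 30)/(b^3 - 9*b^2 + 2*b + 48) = (b - 5)/(b - 8)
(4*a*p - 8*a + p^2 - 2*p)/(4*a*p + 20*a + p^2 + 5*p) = (p - 2)/(p + 5)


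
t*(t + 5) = t^2 + 5*t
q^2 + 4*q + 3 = (q + 1)*(q + 3)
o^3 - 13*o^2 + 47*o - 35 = (o - 7)*(o - 5)*(o - 1)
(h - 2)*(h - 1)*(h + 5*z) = h^3 + 5*h^2*z - 3*h^2 - 15*h*z + 2*h + 10*z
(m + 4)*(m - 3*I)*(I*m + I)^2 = -m^4 - 6*m^3 + 3*I*m^3 - 9*m^2 + 18*I*m^2 - 4*m + 27*I*m + 12*I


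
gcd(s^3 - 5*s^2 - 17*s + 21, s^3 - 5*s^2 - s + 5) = s - 1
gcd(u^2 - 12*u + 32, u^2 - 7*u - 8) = u - 8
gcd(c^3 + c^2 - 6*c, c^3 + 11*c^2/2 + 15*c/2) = c^2 + 3*c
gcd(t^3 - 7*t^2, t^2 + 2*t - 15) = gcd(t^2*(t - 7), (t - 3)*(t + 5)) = 1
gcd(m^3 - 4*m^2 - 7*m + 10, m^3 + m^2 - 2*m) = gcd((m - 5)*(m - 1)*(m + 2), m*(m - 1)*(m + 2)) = m^2 + m - 2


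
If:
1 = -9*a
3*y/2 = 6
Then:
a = -1/9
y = 4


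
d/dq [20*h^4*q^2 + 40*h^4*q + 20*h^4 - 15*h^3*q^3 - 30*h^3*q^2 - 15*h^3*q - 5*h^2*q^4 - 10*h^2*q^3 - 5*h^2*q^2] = h^2*(40*h^2*q + 40*h^2 - 45*h*q^2 - 60*h*q - 15*h - 20*q^3 - 30*q^2 - 10*q)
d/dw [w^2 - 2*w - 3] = 2*w - 2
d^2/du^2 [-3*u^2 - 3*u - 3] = -6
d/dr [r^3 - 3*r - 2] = 3*r^2 - 3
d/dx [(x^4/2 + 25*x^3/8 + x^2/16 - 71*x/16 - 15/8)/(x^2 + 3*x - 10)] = (8*x^5 + 61*x^4 - 10*x^3 - 713*x^2 + 20*x + 400)/(8*(x^4 + 6*x^3 - 11*x^2 - 60*x + 100))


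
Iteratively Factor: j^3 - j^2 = (j - 1)*(j^2) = j*(j - 1)*(j)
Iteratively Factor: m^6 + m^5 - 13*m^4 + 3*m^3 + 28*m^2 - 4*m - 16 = (m - 2)*(m^5 + 3*m^4 - 7*m^3 - 11*m^2 + 6*m + 8) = (m - 2)*(m - 1)*(m^4 + 4*m^3 - 3*m^2 - 14*m - 8) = (m - 2)*(m - 1)*(m + 1)*(m^3 + 3*m^2 - 6*m - 8) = (m - 2)^2*(m - 1)*(m + 1)*(m^2 + 5*m + 4) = (m - 2)^2*(m - 1)*(m + 1)*(m + 4)*(m + 1)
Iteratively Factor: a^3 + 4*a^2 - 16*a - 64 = (a + 4)*(a^2 - 16) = (a - 4)*(a + 4)*(a + 4)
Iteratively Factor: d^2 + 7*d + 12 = (d + 4)*(d + 3)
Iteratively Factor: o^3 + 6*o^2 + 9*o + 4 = (o + 4)*(o^2 + 2*o + 1) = (o + 1)*(o + 4)*(o + 1)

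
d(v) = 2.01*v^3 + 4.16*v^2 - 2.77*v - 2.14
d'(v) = 6.03*v^2 + 8.32*v - 2.77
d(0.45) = -2.36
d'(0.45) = 2.20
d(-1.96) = 4.14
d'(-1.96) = 4.09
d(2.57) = 52.34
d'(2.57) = 58.44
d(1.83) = 19.04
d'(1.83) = 32.65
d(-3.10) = -13.46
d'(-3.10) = 29.39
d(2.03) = 26.19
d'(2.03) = 38.97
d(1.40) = 7.65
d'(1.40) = 20.70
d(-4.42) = -82.19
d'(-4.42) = 78.26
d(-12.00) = -2843.14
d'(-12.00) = 765.71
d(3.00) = 81.26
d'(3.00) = 76.46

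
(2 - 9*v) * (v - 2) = -9*v^2 + 20*v - 4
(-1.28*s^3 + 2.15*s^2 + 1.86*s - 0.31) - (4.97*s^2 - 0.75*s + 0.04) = -1.28*s^3 - 2.82*s^2 + 2.61*s - 0.35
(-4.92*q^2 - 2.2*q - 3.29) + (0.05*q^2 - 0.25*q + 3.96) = -4.87*q^2 - 2.45*q + 0.67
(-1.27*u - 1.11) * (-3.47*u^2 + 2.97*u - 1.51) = 4.4069*u^3 + 0.0798000000000001*u^2 - 1.379*u + 1.6761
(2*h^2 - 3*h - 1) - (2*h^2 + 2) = -3*h - 3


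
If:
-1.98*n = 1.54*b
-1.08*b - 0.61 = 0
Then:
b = -0.56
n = 0.44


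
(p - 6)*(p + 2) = p^2 - 4*p - 12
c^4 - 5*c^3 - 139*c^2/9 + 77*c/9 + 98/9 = (c - 7)*(c - 1)*(c + 2/3)*(c + 7/3)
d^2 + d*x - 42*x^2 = (d - 6*x)*(d + 7*x)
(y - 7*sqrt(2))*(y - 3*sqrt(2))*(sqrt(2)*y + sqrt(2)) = sqrt(2)*y^3 - 20*y^2 + sqrt(2)*y^2 - 20*y + 42*sqrt(2)*y + 42*sqrt(2)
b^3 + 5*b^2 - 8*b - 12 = (b - 2)*(b + 1)*(b + 6)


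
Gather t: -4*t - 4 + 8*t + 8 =4*t + 4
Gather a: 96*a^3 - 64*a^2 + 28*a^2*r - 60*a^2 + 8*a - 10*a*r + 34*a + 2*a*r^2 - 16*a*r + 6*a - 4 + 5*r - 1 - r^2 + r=96*a^3 + a^2*(28*r - 124) + a*(2*r^2 - 26*r + 48) - r^2 + 6*r - 5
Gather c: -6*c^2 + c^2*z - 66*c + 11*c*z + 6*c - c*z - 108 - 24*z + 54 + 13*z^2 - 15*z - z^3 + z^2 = c^2*(z - 6) + c*(10*z - 60) - z^3 + 14*z^2 - 39*z - 54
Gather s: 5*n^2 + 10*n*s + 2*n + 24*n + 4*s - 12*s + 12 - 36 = 5*n^2 + 26*n + s*(10*n - 8) - 24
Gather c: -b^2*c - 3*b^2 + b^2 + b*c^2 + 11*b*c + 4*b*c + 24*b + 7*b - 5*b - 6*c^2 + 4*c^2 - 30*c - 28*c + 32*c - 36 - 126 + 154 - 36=-2*b^2 + 26*b + c^2*(b - 2) + c*(-b^2 + 15*b - 26) - 44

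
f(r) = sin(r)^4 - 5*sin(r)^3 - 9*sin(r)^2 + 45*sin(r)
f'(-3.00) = -46.76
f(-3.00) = -6.52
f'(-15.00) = -37.42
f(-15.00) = -31.52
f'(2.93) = -39.69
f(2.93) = 9.01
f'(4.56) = -6.72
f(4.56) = -47.49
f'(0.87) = 15.65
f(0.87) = 27.25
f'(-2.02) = -20.03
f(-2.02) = -43.53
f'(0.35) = 34.97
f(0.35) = 14.18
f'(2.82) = -35.99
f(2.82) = 13.18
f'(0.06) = 43.79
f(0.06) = 2.66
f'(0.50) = 29.28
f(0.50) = 19.01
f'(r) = 4*sin(r)^3*cos(r) - 15*sin(r)^2*cos(r) - 18*sin(r)*cos(r) + 45*cos(r)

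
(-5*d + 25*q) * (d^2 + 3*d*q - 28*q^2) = -5*d^3 + 10*d^2*q + 215*d*q^2 - 700*q^3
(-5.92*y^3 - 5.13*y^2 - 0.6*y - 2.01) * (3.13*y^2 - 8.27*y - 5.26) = -18.5296*y^5 + 32.9015*y^4 + 71.6863*y^3 + 25.6545*y^2 + 19.7787*y + 10.5726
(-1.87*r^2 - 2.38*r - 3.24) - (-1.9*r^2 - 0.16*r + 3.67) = 0.0299999999999998*r^2 - 2.22*r - 6.91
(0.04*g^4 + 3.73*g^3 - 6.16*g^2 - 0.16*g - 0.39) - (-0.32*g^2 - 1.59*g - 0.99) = 0.04*g^4 + 3.73*g^3 - 5.84*g^2 + 1.43*g + 0.6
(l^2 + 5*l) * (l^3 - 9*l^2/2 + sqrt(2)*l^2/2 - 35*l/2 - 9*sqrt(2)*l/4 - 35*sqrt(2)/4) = l^5 + l^4/2 + sqrt(2)*l^4/2 - 40*l^3 + sqrt(2)*l^3/4 - 175*l^2/2 - 20*sqrt(2)*l^2 - 175*sqrt(2)*l/4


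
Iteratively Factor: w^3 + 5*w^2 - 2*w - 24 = (w + 4)*(w^2 + w - 6) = (w - 2)*(w + 4)*(w + 3)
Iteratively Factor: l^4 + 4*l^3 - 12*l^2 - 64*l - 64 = (l + 2)*(l^3 + 2*l^2 - 16*l - 32) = (l - 4)*(l + 2)*(l^2 + 6*l + 8) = (l - 4)*(l + 2)*(l + 4)*(l + 2)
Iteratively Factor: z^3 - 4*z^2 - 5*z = (z + 1)*(z^2 - 5*z) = z*(z + 1)*(z - 5)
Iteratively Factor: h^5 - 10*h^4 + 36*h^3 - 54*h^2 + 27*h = (h)*(h^4 - 10*h^3 + 36*h^2 - 54*h + 27) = h*(h - 3)*(h^3 - 7*h^2 + 15*h - 9) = h*(h - 3)^2*(h^2 - 4*h + 3) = h*(h - 3)^3*(h - 1)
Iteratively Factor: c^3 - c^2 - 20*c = (c + 4)*(c^2 - 5*c) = c*(c + 4)*(c - 5)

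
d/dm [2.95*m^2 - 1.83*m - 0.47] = 5.9*m - 1.83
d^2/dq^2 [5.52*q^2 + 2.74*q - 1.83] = 11.0400000000000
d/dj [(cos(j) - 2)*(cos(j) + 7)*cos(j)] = (-3*cos(j)^2 - 10*cos(j) + 14)*sin(j)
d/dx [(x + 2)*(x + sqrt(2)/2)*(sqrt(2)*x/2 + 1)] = 3*sqrt(2)*x^2/2 + 2*sqrt(2)*x + 3*x + sqrt(2)/2 + 3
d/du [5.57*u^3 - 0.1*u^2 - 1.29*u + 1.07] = 16.71*u^2 - 0.2*u - 1.29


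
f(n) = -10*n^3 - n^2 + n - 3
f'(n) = -30*n^2 - 2*n + 1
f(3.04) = -290.15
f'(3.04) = -282.33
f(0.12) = -2.91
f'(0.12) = 0.33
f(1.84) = -66.84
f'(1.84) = -104.25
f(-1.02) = 5.55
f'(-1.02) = -28.17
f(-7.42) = 4019.71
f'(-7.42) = -1635.85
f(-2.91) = 232.04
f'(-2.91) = -247.22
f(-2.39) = 125.42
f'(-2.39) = -165.58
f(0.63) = -5.27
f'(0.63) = -12.17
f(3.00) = -279.00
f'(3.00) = -275.00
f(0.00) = -3.00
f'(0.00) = 1.00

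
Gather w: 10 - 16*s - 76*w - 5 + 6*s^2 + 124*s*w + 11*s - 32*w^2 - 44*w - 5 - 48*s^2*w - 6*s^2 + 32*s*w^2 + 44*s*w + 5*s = w^2*(32*s - 32) + w*(-48*s^2 + 168*s - 120)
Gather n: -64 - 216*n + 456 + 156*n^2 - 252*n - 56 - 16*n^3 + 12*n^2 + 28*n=-16*n^3 + 168*n^2 - 440*n + 336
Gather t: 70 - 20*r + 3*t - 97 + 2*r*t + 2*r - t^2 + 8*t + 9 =-18*r - t^2 + t*(2*r + 11) - 18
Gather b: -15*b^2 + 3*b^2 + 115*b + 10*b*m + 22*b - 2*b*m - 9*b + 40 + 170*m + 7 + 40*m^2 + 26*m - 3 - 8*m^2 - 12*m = -12*b^2 + b*(8*m + 128) + 32*m^2 + 184*m + 44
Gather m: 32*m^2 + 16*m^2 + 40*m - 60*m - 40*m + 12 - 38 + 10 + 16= 48*m^2 - 60*m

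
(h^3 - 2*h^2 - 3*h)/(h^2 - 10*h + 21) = h*(h + 1)/(h - 7)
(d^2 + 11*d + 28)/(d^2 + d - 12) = (d + 7)/(d - 3)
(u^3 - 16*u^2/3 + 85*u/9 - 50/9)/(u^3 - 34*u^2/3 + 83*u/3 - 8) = (9*u^3 - 48*u^2 + 85*u - 50)/(3*(3*u^3 - 34*u^2 + 83*u - 24))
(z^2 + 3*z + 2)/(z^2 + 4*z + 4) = (z + 1)/(z + 2)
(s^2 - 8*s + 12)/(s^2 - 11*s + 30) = (s - 2)/(s - 5)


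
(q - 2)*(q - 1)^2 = q^3 - 4*q^2 + 5*q - 2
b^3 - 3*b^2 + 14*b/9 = b*(b - 7/3)*(b - 2/3)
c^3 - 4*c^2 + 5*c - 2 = (c - 2)*(c - 1)^2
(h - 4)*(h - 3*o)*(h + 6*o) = h^3 + 3*h^2*o - 4*h^2 - 18*h*o^2 - 12*h*o + 72*o^2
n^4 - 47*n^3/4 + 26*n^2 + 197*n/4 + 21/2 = (n - 7)*(n - 6)*(n + 1/4)*(n + 1)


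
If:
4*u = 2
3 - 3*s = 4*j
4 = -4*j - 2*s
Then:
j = -9/2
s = 7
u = 1/2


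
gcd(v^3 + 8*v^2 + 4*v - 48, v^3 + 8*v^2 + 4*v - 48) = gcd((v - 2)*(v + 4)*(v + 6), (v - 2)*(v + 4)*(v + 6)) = v^3 + 8*v^2 + 4*v - 48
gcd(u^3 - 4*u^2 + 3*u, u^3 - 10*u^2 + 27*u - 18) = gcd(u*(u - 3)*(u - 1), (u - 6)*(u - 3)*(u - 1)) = u^2 - 4*u + 3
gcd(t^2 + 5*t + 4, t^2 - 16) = t + 4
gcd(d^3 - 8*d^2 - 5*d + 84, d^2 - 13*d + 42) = d - 7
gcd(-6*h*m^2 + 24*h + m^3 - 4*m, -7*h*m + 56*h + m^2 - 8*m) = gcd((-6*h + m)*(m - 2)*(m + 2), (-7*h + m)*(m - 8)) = 1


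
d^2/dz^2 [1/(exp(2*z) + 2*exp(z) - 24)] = 2*(4*(exp(z) + 1)^2*exp(z) - (2*exp(z) + 1)*(exp(2*z) + 2*exp(z) - 24))*exp(z)/(exp(2*z) + 2*exp(z) - 24)^3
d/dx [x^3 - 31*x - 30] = 3*x^2 - 31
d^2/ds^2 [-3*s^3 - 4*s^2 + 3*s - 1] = -18*s - 8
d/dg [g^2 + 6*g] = 2*g + 6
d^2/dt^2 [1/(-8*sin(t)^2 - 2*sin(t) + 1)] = 2*(128*sin(t)^4 + 24*sin(t)^3 - 174*sin(t)^2 - 47*sin(t) - 12)/(8*sin(t)^2 + 2*sin(t) - 1)^3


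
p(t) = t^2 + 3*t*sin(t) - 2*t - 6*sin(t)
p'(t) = 3*t*cos(t) + 2*t + 3*sin(t) - 6*cos(t) - 2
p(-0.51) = 4.96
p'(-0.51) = -11.06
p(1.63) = -1.71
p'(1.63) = 4.32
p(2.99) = 3.41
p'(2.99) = 1.50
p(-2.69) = 18.76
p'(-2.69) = 3.97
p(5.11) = 7.29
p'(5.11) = 9.07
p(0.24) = -1.68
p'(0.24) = -5.94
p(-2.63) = 18.98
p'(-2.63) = 3.38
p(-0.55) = 5.40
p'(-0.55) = -11.19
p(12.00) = 103.90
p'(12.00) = 45.71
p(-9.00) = 112.60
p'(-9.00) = 8.83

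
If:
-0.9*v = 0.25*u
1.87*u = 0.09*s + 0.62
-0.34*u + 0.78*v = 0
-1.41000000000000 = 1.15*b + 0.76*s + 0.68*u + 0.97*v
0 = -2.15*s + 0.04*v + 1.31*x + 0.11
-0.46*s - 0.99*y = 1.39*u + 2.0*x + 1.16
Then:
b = 3.33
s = -6.89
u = 0.00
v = 0.00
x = -11.39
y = 25.04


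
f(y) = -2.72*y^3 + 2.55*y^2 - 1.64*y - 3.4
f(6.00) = -508.96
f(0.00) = -3.40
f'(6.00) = -264.80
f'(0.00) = -1.64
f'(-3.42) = -114.52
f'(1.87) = -20.64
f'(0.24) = -0.89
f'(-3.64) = -128.32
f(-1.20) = 6.94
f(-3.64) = 167.54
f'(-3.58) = -124.48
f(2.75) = -45.19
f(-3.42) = 140.84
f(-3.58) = 159.95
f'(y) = -8.16*y^2 + 5.1*y - 1.64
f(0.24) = -3.68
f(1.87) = -15.34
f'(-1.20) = -19.51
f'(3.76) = -97.83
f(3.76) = -118.10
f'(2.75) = -49.32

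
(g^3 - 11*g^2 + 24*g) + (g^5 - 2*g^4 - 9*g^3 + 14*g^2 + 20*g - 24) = g^5 - 2*g^4 - 8*g^3 + 3*g^2 + 44*g - 24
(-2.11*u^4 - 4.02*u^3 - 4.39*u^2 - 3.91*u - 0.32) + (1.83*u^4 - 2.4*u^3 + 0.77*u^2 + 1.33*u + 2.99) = -0.28*u^4 - 6.42*u^3 - 3.62*u^2 - 2.58*u + 2.67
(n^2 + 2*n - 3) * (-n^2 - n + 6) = -n^4 - 3*n^3 + 7*n^2 + 15*n - 18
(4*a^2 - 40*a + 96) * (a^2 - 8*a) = 4*a^4 - 72*a^3 + 416*a^2 - 768*a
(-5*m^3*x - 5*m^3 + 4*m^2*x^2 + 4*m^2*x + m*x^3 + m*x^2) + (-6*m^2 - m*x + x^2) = -5*m^3*x - 5*m^3 + 4*m^2*x^2 + 4*m^2*x - 6*m^2 + m*x^3 + m*x^2 - m*x + x^2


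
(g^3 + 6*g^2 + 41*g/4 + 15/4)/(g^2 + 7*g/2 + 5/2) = (2*g^2 + 7*g + 3)/(2*(g + 1))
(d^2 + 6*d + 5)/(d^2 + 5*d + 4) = (d + 5)/(d + 4)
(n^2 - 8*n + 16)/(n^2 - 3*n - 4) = (n - 4)/(n + 1)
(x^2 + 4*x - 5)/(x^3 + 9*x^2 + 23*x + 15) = (x - 1)/(x^2 + 4*x + 3)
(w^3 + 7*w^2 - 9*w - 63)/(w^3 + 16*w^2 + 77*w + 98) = (w^2 - 9)/(w^2 + 9*w + 14)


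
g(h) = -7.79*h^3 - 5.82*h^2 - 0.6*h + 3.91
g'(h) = -23.37*h^2 - 11.64*h - 0.6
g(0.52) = 0.93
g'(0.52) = -12.97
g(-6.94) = 2331.61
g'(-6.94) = -1045.40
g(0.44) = 1.86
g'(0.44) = -10.25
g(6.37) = -2249.59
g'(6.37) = -1023.03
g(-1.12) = 8.23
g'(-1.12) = -16.88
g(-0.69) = 4.11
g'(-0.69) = -3.69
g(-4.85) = 758.63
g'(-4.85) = -493.87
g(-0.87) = 5.16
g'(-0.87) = -8.16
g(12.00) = -14302.49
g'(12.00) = -3505.56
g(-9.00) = 5216.80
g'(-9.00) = -1788.81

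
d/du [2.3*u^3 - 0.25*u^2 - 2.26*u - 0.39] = 6.9*u^2 - 0.5*u - 2.26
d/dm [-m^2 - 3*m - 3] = -2*m - 3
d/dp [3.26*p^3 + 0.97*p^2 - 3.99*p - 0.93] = 9.78*p^2 + 1.94*p - 3.99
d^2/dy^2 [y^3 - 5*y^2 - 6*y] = 6*y - 10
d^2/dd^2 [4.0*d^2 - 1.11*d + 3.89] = 8.00000000000000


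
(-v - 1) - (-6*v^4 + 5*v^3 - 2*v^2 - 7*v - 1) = 6*v^4 - 5*v^3 + 2*v^2 + 6*v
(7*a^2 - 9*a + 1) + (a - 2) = 7*a^2 - 8*a - 1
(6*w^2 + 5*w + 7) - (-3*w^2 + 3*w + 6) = 9*w^2 + 2*w + 1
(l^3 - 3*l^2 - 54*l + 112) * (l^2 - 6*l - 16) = l^5 - 9*l^4 - 52*l^3 + 484*l^2 + 192*l - 1792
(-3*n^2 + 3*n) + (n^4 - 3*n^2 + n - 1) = n^4 - 6*n^2 + 4*n - 1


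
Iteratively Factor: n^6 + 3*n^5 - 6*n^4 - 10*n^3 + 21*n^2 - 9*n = (n + 3)*(n^5 - 6*n^3 + 8*n^2 - 3*n) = (n + 3)^2*(n^4 - 3*n^3 + 3*n^2 - n) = (n - 1)*(n + 3)^2*(n^3 - 2*n^2 + n) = (n - 1)^2*(n + 3)^2*(n^2 - n) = (n - 1)^3*(n + 3)^2*(n)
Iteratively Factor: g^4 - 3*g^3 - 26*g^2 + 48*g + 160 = (g + 4)*(g^3 - 7*g^2 + 2*g + 40) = (g - 4)*(g + 4)*(g^2 - 3*g - 10) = (g - 4)*(g + 2)*(g + 4)*(g - 5)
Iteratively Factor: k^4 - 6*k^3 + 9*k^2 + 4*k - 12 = (k - 2)*(k^3 - 4*k^2 + k + 6) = (k - 2)^2*(k^2 - 2*k - 3) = (k - 3)*(k - 2)^2*(k + 1)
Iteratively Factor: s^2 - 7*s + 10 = (s - 5)*(s - 2)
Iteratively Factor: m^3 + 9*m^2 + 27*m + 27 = (m + 3)*(m^2 + 6*m + 9) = (m + 3)^2*(m + 3)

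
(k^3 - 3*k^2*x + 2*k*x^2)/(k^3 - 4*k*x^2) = (k - x)/(k + 2*x)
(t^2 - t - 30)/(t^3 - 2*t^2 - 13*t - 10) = (-t^2 + t + 30)/(-t^3 + 2*t^2 + 13*t + 10)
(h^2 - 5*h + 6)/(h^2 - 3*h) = (h - 2)/h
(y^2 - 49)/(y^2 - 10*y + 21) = (y + 7)/(y - 3)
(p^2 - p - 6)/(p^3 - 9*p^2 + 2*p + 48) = 1/(p - 8)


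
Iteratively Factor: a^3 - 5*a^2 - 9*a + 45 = (a - 3)*(a^2 - 2*a - 15) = (a - 5)*(a - 3)*(a + 3)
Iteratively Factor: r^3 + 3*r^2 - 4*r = (r + 4)*(r^2 - r) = r*(r + 4)*(r - 1)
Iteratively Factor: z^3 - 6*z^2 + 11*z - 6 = (z - 1)*(z^2 - 5*z + 6) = (z - 3)*(z - 1)*(z - 2)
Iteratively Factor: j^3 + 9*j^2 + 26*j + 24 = (j + 4)*(j^2 + 5*j + 6) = (j + 3)*(j + 4)*(j + 2)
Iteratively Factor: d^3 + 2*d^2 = (d)*(d^2 + 2*d) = d^2*(d + 2)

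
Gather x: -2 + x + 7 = x + 5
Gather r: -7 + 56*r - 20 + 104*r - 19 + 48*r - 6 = 208*r - 52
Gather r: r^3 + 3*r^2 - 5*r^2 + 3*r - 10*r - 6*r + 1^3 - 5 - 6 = r^3 - 2*r^2 - 13*r - 10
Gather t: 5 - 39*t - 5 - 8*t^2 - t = -8*t^2 - 40*t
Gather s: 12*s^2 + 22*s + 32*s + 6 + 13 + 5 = 12*s^2 + 54*s + 24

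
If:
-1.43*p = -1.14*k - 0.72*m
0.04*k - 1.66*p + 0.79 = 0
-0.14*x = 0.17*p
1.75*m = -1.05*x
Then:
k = 0.39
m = 0.35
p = 0.49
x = -0.59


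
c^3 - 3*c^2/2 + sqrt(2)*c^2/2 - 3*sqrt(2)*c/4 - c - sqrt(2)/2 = (c - 2)*(c + 1/2)*(c + sqrt(2)/2)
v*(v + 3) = v^2 + 3*v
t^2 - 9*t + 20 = (t - 5)*(t - 4)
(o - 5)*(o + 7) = o^2 + 2*o - 35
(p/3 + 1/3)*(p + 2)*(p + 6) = p^3/3 + 3*p^2 + 20*p/3 + 4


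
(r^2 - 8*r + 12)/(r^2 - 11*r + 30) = (r - 2)/(r - 5)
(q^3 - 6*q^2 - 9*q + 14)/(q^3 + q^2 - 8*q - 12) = (q^2 - 8*q + 7)/(q^2 - q - 6)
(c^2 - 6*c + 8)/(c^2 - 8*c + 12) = (c - 4)/(c - 6)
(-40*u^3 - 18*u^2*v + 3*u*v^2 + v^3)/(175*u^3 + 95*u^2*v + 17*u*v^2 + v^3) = (-8*u^2 - 2*u*v + v^2)/(35*u^2 + 12*u*v + v^2)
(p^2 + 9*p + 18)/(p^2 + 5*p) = (p^2 + 9*p + 18)/(p*(p + 5))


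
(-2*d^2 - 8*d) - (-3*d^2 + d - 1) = d^2 - 9*d + 1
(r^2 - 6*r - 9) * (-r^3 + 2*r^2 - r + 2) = -r^5 + 8*r^4 - 4*r^3 - 10*r^2 - 3*r - 18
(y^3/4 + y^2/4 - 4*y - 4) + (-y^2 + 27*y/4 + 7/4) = y^3/4 - 3*y^2/4 + 11*y/4 - 9/4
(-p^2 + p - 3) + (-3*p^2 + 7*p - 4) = -4*p^2 + 8*p - 7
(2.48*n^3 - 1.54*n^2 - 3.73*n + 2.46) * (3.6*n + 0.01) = 8.928*n^4 - 5.5192*n^3 - 13.4434*n^2 + 8.8187*n + 0.0246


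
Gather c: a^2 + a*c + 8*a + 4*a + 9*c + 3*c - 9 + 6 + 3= a^2 + 12*a + c*(a + 12)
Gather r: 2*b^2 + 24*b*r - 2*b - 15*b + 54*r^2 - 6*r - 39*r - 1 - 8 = 2*b^2 - 17*b + 54*r^2 + r*(24*b - 45) - 9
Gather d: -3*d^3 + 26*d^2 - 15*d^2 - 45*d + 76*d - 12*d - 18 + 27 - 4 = -3*d^3 + 11*d^2 + 19*d + 5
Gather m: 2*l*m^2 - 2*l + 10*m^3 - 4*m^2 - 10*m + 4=-2*l + 10*m^3 + m^2*(2*l - 4) - 10*m + 4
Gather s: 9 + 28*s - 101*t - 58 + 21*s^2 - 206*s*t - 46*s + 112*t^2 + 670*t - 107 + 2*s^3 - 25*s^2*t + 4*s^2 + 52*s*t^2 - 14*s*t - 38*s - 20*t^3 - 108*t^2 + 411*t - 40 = 2*s^3 + s^2*(25 - 25*t) + s*(52*t^2 - 220*t - 56) - 20*t^3 + 4*t^2 + 980*t - 196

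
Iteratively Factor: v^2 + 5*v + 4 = (v + 4)*(v + 1)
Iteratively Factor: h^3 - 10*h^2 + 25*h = (h)*(h^2 - 10*h + 25) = h*(h - 5)*(h - 5)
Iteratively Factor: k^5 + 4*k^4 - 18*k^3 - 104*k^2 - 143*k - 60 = (k - 5)*(k^4 + 9*k^3 + 27*k^2 + 31*k + 12) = (k - 5)*(k + 4)*(k^3 + 5*k^2 + 7*k + 3) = (k - 5)*(k + 1)*(k + 4)*(k^2 + 4*k + 3) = (k - 5)*(k + 1)^2*(k + 4)*(k + 3)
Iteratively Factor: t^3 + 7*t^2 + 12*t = (t + 4)*(t^2 + 3*t) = (t + 3)*(t + 4)*(t)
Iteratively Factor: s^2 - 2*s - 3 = (s - 3)*(s + 1)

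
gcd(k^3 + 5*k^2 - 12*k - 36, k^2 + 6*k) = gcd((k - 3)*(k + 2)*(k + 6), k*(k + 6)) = k + 6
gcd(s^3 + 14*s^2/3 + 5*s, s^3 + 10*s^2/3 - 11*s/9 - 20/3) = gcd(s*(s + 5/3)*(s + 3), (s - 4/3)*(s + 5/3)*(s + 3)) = s^2 + 14*s/3 + 5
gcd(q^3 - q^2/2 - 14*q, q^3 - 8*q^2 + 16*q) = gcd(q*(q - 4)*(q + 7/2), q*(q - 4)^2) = q^2 - 4*q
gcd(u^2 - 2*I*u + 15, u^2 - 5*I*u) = u - 5*I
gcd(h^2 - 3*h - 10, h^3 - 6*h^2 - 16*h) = h + 2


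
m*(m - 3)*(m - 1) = m^3 - 4*m^2 + 3*m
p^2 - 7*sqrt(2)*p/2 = p*(p - 7*sqrt(2)/2)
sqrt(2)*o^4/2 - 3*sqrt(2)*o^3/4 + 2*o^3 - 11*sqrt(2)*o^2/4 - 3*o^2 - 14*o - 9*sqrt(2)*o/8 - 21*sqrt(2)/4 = (o - 7/2)*(o + sqrt(2)/2)*(o + 3*sqrt(2)/2)*(sqrt(2)*o/2 + sqrt(2))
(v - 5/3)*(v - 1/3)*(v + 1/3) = v^3 - 5*v^2/3 - v/9 + 5/27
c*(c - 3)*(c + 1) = c^3 - 2*c^2 - 3*c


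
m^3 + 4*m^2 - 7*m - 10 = (m - 2)*(m + 1)*(m + 5)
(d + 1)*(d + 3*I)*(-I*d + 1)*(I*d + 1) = d^4 + d^3 + 3*I*d^3 + d^2 + 3*I*d^2 + d + 3*I*d + 3*I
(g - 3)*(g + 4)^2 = g^3 + 5*g^2 - 8*g - 48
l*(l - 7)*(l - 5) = l^3 - 12*l^2 + 35*l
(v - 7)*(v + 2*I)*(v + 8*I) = v^3 - 7*v^2 + 10*I*v^2 - 16*v - 70*I*v + 112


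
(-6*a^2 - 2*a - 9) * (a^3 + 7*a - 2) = -6*a^5 - 2*a^4 - 51*a^3 - 2*a^2 - 59*a + 18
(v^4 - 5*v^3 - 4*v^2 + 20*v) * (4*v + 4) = 4*v^5 - 16*v^4 - 36*v^3 + 64*v^2 + 80*v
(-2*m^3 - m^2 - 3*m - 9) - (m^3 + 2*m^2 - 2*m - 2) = -3*m^3 - 3*m^2 - m - 7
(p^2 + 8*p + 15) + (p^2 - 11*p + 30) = 2*p^2 - 3*p + 45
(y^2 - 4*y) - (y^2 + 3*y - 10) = 10 - 7*y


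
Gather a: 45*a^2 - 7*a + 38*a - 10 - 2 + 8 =45*a^2 + 31*a - 4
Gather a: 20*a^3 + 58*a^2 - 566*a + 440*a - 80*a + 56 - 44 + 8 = 20*a^3 + 58*a^2 - 206*a + 20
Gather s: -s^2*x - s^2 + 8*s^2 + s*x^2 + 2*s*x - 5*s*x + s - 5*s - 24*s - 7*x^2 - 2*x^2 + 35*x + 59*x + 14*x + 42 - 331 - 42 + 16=s^2*(7 - x) + s*(x^2 - 3*x - 28) - 9*x^2 + 108*x - 315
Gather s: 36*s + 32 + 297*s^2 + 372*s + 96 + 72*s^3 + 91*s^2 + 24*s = 72*s^3 + 388*s^2 + 432*s + 128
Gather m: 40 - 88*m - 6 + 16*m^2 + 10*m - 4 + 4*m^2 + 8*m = 20*m^2 - 70*m + 30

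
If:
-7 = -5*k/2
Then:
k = 14/5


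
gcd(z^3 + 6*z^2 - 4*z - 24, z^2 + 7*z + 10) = z + 2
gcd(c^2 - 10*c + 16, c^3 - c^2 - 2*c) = c - 2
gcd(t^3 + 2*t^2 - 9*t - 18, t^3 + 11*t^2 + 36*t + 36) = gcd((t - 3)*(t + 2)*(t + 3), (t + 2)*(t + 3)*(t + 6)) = t^2 + 5*t + 6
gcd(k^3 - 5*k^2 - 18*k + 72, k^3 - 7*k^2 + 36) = k^2 - 9*k + 18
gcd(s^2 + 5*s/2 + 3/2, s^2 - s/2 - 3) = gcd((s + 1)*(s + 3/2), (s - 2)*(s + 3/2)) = s + 3/2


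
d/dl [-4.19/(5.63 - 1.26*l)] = -5.2794/(1.26*l - 5.63)^2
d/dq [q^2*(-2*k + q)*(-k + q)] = q*(4*k^2 - 9*k*q + 4*q^2)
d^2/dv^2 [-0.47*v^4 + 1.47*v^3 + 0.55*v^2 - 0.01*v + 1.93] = -5.64*v^2 + 8.82*v + 1.1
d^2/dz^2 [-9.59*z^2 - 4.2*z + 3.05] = -19.1800000000000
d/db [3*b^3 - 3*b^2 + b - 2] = 9*b^2 - 6*b + 1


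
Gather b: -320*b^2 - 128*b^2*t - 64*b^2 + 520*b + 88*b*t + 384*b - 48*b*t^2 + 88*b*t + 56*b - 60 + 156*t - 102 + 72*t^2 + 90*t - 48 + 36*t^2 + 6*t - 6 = b^2*(-128*t - 384) + b*(-48*t^2 + 176*t + 960) + 108*t^2 + 252*t - 216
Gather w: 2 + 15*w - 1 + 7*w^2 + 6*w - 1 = 7*w^2 + 21*w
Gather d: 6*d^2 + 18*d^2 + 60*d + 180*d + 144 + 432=24*d^2 + 240*d + 576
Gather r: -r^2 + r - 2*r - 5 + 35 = -r^2 - r + 30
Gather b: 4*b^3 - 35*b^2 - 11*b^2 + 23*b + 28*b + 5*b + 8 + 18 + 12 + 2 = 4*b^3 - 46*b^2 + 56*b + 40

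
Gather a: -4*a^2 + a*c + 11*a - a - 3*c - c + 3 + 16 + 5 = -4*a^2 + a*(c + 10) - 4*c + 24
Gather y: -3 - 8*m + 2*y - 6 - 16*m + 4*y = -24*m + 6*y - 9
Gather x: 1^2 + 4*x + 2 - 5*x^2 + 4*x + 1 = -5*x^2 + 8*x + 4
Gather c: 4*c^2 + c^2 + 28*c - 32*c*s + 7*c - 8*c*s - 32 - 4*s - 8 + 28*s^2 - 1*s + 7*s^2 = 5*c^2 + c*(35 - 40*s) + 35*s^2 - 5*s - 40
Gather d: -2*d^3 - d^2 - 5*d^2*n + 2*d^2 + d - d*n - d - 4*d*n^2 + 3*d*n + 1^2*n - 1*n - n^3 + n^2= -2*d^3 + d^2*(1 - 5*n) + d*(-4*n^2 + 2*n) - n^3 + n^2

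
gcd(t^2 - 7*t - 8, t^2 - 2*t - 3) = t + 1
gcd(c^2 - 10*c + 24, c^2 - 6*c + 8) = c - 4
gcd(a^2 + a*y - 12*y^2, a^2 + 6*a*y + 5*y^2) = 1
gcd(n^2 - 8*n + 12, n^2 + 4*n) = 1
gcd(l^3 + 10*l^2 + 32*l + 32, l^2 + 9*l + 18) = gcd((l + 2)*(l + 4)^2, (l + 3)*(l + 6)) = 1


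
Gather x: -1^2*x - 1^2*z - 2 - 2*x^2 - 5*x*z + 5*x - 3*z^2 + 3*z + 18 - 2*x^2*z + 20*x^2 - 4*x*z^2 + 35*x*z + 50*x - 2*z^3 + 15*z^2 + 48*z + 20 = x^2*(18 - 2*z) + x*(-4*z^2 + 30*z + 54) - 2*z^3 + 12*z^2 + 50*z + 36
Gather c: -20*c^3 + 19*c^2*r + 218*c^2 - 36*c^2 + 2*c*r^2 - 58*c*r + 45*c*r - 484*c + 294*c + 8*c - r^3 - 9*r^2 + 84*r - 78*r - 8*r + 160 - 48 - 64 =-20*c^3 + c^2*(19*r + 182) + c*(2*r^2 - 13*r - 182) - r^3 - 9*r^2 - 2*r + 48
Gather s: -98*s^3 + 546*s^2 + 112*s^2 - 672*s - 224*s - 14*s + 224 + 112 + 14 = -98*s^3 + 658*s^2 - 910*s + 350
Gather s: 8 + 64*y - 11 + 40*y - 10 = 104*y - 13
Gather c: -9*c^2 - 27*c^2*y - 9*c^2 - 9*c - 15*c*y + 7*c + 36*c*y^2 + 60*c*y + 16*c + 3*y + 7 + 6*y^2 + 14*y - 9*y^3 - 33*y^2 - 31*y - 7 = c^2*(-27*y - 18) + c*(36*y^2 + 45*y + 14) - 9*y^3 - 27*y^2 - 14*y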